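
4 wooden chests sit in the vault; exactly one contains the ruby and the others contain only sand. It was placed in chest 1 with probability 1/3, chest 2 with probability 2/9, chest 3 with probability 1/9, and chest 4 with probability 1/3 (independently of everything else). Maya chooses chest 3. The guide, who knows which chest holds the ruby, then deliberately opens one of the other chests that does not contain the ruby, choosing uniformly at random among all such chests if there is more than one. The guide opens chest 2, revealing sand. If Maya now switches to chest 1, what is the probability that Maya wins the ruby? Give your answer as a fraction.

Condition on the true location of the ruby.
If it is in either of chests 1 and 4 (prior 1/3 each): the guide has 2 equally likely choices, so probability 1/2; weight (1/3)·(1/2) = 1/6 each.
If it is in chest 2 (prior 2/9): the guide opened chest 2, so this case is ruled out; weight (2/9)·0 = 0.
If it is in chest 3 (prior 1/9): the guide has 3 equally likely choices, so probability 1/3; weight (1/9)·(1/3) = 1/27.
The weights sum to 10/27.
So P(the ruby in chest 1 | the guide opened chest 2) = (1/6) / (10/27) = 9/20.

9/20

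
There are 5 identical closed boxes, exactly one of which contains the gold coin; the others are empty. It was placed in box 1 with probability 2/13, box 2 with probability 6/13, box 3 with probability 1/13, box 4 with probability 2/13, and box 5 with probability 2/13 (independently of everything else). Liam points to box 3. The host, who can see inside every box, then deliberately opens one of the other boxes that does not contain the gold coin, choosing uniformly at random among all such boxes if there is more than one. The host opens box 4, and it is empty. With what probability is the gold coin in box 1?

8/43

Condition on the true location of the gold coin.
If it is in either of boxes 1 and 5 (prior 2/13 each): the host has 3 equally likely choices, so probability 1/3; weight (2/13)·(1/3) = 2/39 each.
If it is in box 2 (prior 6/13): the host has 3 equally likely choices, so probability 1/3; weight (6/13)·(1/3) = 2/13.
If it is in box 3 (prior 1/13): the host has 4 equally likely choices, so probability 1/4; weight (1/13)·(1/4) = 1/52.
If it is in box 4 (prior 2/13): the host opened box 4, so this case is ruled out; weight (2/13)·0 = 0.
The weights sum to 43/156.
So P(the gold coin in box 1 | the host opened box 4) = (2/39) / (43/156) = 8/43.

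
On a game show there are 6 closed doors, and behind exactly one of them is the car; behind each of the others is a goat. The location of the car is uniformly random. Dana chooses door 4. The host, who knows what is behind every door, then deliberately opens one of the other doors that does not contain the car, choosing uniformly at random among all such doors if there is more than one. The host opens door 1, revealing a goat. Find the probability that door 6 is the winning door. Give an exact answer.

Condition on the true location of the car.
If it is behind door 1 (prior 1/6): the host opened door 1, so this case is ruled out; weight (1/6)·0 = 0.
If it is behind any of doors 2, 3, 5, and 6 (prior 1/6 each): the host has 4 equally likely choices, so probability 1/4; weight (1/6)·(1/4) = 1/24 each.
If it is behind door 4 (prior 1/6): the host has 5 equally likely choices, so probability 1/5; weight (1/6)·(1/5) = 1/30.
The weights sum to 1/5.
So P(the car behind door 6 | the host opened door 1) = (1/24) / (1/5) = 5/24.

5/24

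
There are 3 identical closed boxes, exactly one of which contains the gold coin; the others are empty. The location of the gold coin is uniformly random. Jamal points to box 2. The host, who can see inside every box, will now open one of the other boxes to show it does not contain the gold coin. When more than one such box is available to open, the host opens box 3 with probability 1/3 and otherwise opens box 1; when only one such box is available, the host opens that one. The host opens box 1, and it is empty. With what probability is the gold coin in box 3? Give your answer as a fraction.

Condition on the true location of the gold coin.
If it is in box 1 (prior 1/3): the host opened box 1, so this case is ruled out; weight (1/3)·0 = 0.
If it is in box 2 (prior 1/3): box 3 is available but not opened, probability 2/3; weight (1/3)·(2/3) = 2/9.
If it is in box 3 (prior 1/3): only box 1 is available, probability 1; weight (1/3)·1 = 1/3.
The weights sum to 5/9.
So P(the gold coin in box 3 | the host opened box 1) = (1/3) / (5/9) = 3/5.

3/5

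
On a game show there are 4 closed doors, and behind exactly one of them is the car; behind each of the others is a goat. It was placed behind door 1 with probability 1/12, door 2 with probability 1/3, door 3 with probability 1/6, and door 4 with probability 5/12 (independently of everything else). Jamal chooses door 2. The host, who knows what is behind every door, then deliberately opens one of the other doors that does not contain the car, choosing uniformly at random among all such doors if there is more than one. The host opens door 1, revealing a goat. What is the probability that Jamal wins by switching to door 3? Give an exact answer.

6/29

Consider each possible location of the car in turn.
If it is behind door 1 (prior 1/12): the host opened door 1, so this case is ruled out; weight (1/12)·0 = 0.
If it is behind door 2 (prior 1/3): the host has 3 equally likely choices, so probability 1/3; weight (1/3)·(1/3) = 1/9.
If it is behind door 3 (prior 1/6): the host has 2 equally likely choices, so probability 1/2; weight (1/6)·(1/2) = 1/12.
If it is behind door 4 (prior 5/12): the host has 2 equally likely choices, so probability 1/2; weight (5/12)·(1/2) = 5/24.
The weights sum to 29/72.
So P(the car behind door 3 | the host opened door 1) = (1/12) / (29/72) = 6/29.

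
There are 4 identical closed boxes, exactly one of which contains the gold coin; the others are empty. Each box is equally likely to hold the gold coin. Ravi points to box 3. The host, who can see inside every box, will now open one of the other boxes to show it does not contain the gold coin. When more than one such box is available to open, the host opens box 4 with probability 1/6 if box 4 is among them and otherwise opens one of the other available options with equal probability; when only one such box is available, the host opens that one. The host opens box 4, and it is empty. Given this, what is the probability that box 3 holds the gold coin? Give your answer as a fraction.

1/3

Condition on the true location of the gold coin.
If it is in any of boxes 1, 2, and 3 (prior 1/4 each): box 4 is available, opened with probability 1/6; weight (1/4)·(1/6) = 1/24 each.
If it is in box 4 (prior 1/4): the host opened box 4, so this case is ruled out; weight (1/4)·0 = 0.
The weights sum to 1/8.
So P(the gold coin in box 3 | the host opened box 4) = (1/24) / (1/8) = 1/3.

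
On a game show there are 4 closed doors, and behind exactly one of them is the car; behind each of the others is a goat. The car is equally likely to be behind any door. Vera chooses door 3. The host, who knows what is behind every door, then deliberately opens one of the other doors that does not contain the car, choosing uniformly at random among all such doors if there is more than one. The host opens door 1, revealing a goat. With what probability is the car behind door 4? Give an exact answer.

Condition on the true location of the car.
If it is behind door 1 (prior 1/4): the host opened door 1, so this case is ruled out; weight (1/4)·0 = 0.
If it is behind either of doors 2 and 4 (prior 1/4 each): the host has 2 equally likely choices, so probability 1/2; weight (1/4)·(1/2) = 1/8 each.
If it is behind door 3 (prior 1/4): the host has 3 equally likely choices, so probability 1/3; weight (1/4)·(1/3) = 1/12.
The weights sum to 1/3.
So P(the car behind door 4 | the host opened door 1) = (1/8) / (1/3) = 3/8.

3/8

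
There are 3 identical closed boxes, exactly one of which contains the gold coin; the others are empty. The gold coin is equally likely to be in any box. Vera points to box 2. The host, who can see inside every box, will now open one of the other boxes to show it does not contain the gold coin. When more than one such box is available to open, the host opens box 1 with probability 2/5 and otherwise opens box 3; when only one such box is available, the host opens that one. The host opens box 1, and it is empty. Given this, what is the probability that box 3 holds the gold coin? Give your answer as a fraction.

Condition on the true location of the gold coin.
If it is in box 1 (prior 1/3): the host opened box 1, so this case is ruled out; weight (1/3)·0 = 0.
If it is in box 2 (prior 1/3): box 1 is available, opened with probability 2/5; weight (1/3)·(2/5) = 2/15.
If it is in box 3 (prior 1/3): only box 1 is available, probability 1; weight (1/3)·1 = 1/3.
The weights sum to 7/15.
So P(the gold coin in box 3 | the host opened box 1) = (1/3) / (7/15) = 5/7.

5/7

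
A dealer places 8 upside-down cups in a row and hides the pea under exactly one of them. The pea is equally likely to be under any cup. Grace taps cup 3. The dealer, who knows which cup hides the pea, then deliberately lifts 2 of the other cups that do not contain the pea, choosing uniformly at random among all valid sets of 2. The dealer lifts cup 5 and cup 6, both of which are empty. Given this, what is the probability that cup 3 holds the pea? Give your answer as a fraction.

Condition on the true location of the pea.
If it is under any of cups 1, 2, 4, 7, and 8 (prior 1/8 each): the dealer has 15 equally likely choices, so probability 1/15; weight (1/8)·(1/15) = 1/120 each.
If it is under cup 3 (prior 1/8): the dealer has 21 equally likely choices, so probability 1/21; weight (1/8)·(1/21) = 1/168.
If it is under either of cups 5 and 6 (prior 1/8 each): that cup was opened and seen not to hold the prize — ruled out; weight (1/8)·0 = 0 each.
The weights sum to 1/21.
So P(the pea under cup 3 | the dealer opened cup 5 and cup 6) = (1/168) / (1/21) = 1/8.

1/8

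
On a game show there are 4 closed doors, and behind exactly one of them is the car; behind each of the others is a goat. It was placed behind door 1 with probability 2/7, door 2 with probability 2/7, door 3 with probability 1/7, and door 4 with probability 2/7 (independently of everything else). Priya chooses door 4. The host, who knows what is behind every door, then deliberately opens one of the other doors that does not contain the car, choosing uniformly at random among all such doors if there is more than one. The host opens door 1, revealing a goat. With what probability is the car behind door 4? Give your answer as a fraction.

4/13

Apply Bayes' rule, conditioning on where the car actually is.
If it is behind door 1 (prior 2/7): the host opened door 1, so this case is ruled out; weight (2/7)·0 = 0.
If it is behind door 2 (prior 2/7): the host has 2 equally likely choices, so probability 1/2; weight (2/7)·(1/2) = 1/7.
If it is behind door 3 (prior 1/7): the host has 2 equally likely choices, so probability 1/2; weight (1/7)·(1/2) = 1/14.
If it is behind door 4 (prior 2/7): the host has 3 equally likely choices, so probability 1/3; weight (2/7)·(1/3) = 2/21.
The weights sum to 13/42.
So P(the car behind door 4 | the host opened door 1) = (2/21) / (13/42) = 4/13.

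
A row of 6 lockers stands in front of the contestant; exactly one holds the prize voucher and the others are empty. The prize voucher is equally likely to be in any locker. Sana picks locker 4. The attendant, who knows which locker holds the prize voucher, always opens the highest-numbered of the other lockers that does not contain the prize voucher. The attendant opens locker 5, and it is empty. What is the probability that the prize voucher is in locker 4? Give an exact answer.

0

Apply Bayes' rule, conditioning on where the prize voucher actually is.
If it is in any of lockers 1, 2, 3, and 4 (prior 1/6 each): the attendant would have opened locker 6 instead, probability 0; weight (1/6)·0 = 0 each.
If it is in locker 5 (prior 1/6): the attendant opened locker 5, so this case is ruled out; weight (1/6)·0 = 0.
If it is in locker 6 (prior 1/6): locker 5 is the highest-numbered option available, probability 1; weight (1/6)·1 = 1/6.
The weights sum to 1/6.
So P(the prize voucher in locker 4 | the attendant opened locker 5) = 0 / (1/6) = 0.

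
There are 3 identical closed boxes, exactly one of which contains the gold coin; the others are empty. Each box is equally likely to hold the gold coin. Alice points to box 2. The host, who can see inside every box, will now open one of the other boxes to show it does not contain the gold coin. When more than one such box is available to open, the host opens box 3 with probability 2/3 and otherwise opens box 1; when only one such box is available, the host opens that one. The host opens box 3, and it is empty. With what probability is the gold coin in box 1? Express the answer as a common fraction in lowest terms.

Consider each possible location of the gold coin in turn.
If it is in box 1 (prior 1/3): only box 3 is available, probability 1; weight (1/3)·1 = 1/3.
If it is in box 2 (prior 1/3): box 3 is available, opened with probability 2/3; weight (1/3)·(2/3) = 2/9.
If it is in box 3 (prior 1/3): the host opened box 3, so this case is ruled out; weight (1/3)·0 = 0.
The weights sum to 5/9.
So P(the gold coin in box 1 | the host opened box 3) = (1/3) / (5/9) = 3/5.

3/5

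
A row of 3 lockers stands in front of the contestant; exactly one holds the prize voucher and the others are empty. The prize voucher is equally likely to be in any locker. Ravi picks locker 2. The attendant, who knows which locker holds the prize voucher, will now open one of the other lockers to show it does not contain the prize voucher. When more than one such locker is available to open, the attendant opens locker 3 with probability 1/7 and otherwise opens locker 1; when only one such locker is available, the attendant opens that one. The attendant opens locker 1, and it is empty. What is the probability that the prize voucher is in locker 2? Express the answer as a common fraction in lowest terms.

Apply Bayes' rule, conditioning on where the prize voucher actually is.
If it is in locker 1 (prior 1/3): the attendant opened locker 1, so this case is ruled out; weight (1/3)·0 = 0.
If it is in locker 2 (prior 1/3): locker 3 is available but not opened, probability 6/7; weight (1/3)·(6/7) = 2/7.
If it is in locker 3 (prior 1/3): only locker 1 is available, probability 1; weight (1/3)·1 = 1/3.
The weights sum to 13/21.
So P(the prize voucher in locker 2 | the attendant opened locker 1) = (2/7) / (13/21) = 6/13.

6/13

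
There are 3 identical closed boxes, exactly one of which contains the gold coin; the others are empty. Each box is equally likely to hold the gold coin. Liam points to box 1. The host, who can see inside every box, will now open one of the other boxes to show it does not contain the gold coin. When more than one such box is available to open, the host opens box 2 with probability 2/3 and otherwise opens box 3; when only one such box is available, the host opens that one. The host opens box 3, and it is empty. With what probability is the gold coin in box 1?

Consider each possible location of the gold coin in turn.
If it is in box 1 (prior 1/3): box 2 is available but not opened, probability 1/3; weight (1/3)·(1/3) = 1/9.
If it is in box 2 (prior 1/3): only box 3 is available, probability 1; weight (1/3)·1 = 1/3.
If it is in box 3 (prior 1/3): the host opened box 3, so this case is ruled out; weight (1/3)·0 = 0.
The weights sum to 4/9.
So P(the gold coin in box 1 | the host opened box 3) = (1/9) / (4/9) = 1/4.

1/4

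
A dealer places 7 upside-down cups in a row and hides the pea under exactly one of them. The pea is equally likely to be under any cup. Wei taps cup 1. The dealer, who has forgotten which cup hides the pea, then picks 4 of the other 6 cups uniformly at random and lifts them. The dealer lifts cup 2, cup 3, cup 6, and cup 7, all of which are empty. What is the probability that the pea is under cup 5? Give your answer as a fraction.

1/3

Because the dealer chose which cups to lift without knowing where the pea is, the choice is independent of the prize location. Learning that none of the 4 opened cups holds the pea simply rules out those 4 locations and leaves the remaining 3 cups still equally likely by symmetry.
So P(the pea under cup 5) = 1/3.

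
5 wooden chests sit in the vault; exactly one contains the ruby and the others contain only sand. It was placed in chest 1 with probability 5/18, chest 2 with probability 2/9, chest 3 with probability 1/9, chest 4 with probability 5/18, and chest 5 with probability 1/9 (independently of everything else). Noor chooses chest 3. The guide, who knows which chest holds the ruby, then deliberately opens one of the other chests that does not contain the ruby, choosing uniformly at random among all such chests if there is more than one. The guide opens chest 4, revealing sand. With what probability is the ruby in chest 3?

Condition on the true location of the ruby.
If it is in chest 1 (prior 5/18): the guide has 3 equally likely choices, so probability 1/3; weight (5/18)·(1/3) = 5/54.
If it is in chest 2 (prior 2/9): the guide has 3 equally likely choices, so probability 1/3; weight (2/9)·(1/3) = 2/27.
If it is in chest 3 (prior 1/9): the guide has 4 equally likely choices, so probability 1/4; weight (1/9)·(1/4) = 1/36.
If it is in chest 4 (prior 5/18): the guide opened chest 4, so this case is ruled out; weight (5/18)·0 = 0.
If it is in chest 5 (prior 1/9): the guide has 3 equally likely choices, so probability 1/3; weight (1/9)·(1/3) = 1/27.
The weights sum to 25/108.
So P(the ruby in chest 3 | the guide opened chest 4) = (1/36) / (25/108) = 3/25.

3/25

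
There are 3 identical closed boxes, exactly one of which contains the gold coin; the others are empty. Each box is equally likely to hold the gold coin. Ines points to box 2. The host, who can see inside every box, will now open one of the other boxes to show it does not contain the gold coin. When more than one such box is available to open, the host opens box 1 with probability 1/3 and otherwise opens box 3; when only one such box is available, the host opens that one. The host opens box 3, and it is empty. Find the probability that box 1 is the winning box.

3/5

Apply Bayes' rule, conditioning on where the gold coin actually is.
If it is in box 1 (prior 1/3): only box 3 is available, probability 1; weight (1/3)·1 = 1/3.
If it is in box 2 (prior 1/3): box 1 is available but not opened, probability 2/3; weight (1/3)·(2/3) = 2/9.
If it is in box 3 (prior 1/3): the host opened box 3, so this case is ruled out; weight (1/3)·0 = 0.
The weights sum to 5/9.
So P(the gold coin in box 1 | the host opened box 3) = (1/3) / (5/9) = 3/5.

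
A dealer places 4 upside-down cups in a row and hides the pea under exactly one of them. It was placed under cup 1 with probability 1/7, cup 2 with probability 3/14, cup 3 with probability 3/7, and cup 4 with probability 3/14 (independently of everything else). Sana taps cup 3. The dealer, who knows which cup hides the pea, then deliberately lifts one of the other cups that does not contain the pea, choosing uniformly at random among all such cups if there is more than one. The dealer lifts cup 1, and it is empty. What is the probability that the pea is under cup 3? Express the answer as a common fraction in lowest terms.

2/5

Consider each possible location of the pea in turn.
If it is under cup 1 (prior 1/7): the dealer opened cup 1, so this case is ruled out; weight (1/7)·0 = 0.
If it is under either of cups 2 and 4 (prior 3/14 each): the dealer has 2 equally likely choices, so probability 1/2; weight (3/14)·(1/2) = 3/28 each.
If it is under cup 3 (prior 3/7): the dealer has 3 equally likely choices, so probability 1/3; weight (3/7)·(1/3) = 1/7.
The weights sum to 5/14.
So P(the pea under cup 3 | the dealer opened cup 1) = (1/7) / (5/14) = 2/5.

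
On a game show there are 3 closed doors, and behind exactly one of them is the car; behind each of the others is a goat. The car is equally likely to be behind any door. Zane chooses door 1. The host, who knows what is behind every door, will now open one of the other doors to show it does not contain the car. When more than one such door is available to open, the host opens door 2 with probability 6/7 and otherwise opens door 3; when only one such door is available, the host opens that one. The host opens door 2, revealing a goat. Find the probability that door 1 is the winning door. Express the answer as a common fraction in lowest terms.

6/13

Condition on the true location of the car.
If it is behind door 1 (prior 1/3): door 2 is available, opened with probability 6/7; weight (1/3)·(6/7) = 2/7.
If it is behind door 2 (prior 1/3): the host opened door 2, so this case is ruled out; weight (1/3)·0 = 0.
If it is behind door 3 (prior 1/3): only door 2 is available, probability 1; weight (1/3)·1 = 1/3.
The weights sum to 13/21.
So P(the car behind door 1 | the host opened door 2) = (2/7) / (13/21) = 6/13.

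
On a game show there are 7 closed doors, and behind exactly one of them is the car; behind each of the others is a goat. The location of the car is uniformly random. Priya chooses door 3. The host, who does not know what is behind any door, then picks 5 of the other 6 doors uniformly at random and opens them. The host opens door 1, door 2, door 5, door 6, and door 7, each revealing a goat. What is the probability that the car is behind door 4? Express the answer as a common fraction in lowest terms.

Apply Bayes' rule, conditioning on where the car actually is.
If it is behind any of doors 1, 2, 5, 6, and 7 (prior 1/7 each): that door was opened and seen not to hold the prize — ruled out; weight (1/7)·0 = 0 each.
If it is behind either of doors 3 and 4 (prior 1/7 each): the host picks exactly this set with probability 1/6 regardless, and none is the prize; weight (1/7)·(1/6) = 1/42 each.
The weights sum to 1/21.
So P(the car behind door 4 | the host opened door 1, door 2, door 5, door 6, and door 7) = (1/42) / (1/21) = 1/2.

1/2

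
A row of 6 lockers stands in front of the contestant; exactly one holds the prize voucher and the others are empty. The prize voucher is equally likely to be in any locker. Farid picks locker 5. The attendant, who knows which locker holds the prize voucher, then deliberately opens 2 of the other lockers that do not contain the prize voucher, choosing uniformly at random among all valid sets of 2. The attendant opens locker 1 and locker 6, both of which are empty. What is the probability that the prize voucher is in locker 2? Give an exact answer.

5/18

Consider each possible location of the prize voucher in turn.
If it is in either of lockers 1 and 6 (prior 1/6 each): that locker was opened and seen not to hold the prize — ruled out; weight (1/6)·0 = 0 each.
If it is in any of lockers 2, 3, and 4 (prior 1/6 each): the attendant has 6 equally likely choices, so probability 1/6; weight (1/6)·(1/6) = 1/36 each.
If it is in locker 5 (prior 1/6): the attendant has 10 equally likely choices, so probability 1/10; weight (1/6)·(1/10) = 1/60.
The weights sum to 1/10.
So P(the prize voucher in locker 2 | the attendant opened locker 1 and locker 6) = (1/36) / (1/10) = 5/18.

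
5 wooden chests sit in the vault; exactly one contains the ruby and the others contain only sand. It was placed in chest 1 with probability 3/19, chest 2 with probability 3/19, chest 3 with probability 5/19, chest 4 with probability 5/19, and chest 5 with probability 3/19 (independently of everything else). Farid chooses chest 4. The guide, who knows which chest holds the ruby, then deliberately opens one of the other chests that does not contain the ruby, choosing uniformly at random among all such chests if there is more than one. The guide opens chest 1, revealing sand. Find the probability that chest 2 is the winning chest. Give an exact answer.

12/59

Consider each possible location of the ruby in turn.
If it is in chest 1 (prior 3/19): the guide opened chest 1, so this case is ruled out; weight (3/19)·0 = 0.
If it is in either of chests 2 and 5 (prior 3/19 each): the guide has 3 equally likely choices, so probability 1/3; weight (3/19)·(1/3) = 1/19 each.
If it is in chest 3 (prior 5/19): the guide has 3 equally likely choices, so probability 1/3; weight (5/19)·(1/3) = 5/57.
If it is in chest 4 (prior 5/19): the guide has 4 equally likely choices, so probability 1/4; weight (5/19)·(1/4) = 5/76.
The weights sum to 59/228.
So P(the ruby in chest 2 | the guide opened chest 1) = (1/19) / (59/228) = 12/59.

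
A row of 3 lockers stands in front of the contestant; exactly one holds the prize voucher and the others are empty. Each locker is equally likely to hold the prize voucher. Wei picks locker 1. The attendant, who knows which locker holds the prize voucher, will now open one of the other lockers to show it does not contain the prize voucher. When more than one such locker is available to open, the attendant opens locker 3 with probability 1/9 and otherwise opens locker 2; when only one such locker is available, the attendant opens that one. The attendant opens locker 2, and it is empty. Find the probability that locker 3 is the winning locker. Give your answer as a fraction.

9/17

Condition on the true location of the prize voucher.
If it is in locker 1 (prior 1/3): locker 3 is available but not opened, probability 8/9; weight (1/3)·(8/9) = 8/27.
If it is in locker 2 (prior 1/3): the attendant opened locker 2, so this case is ruled out; weight (1/3)·0 = 0.
If it is in locker 3 (prior 1/3): only locker 2 is available, probability 1; weight (1/3)·1 = 1/3.
The weights sum to 17/27.
So P(the prize voucher in locker 3 | the attendant opened locker 2) = (1/3) / (17/27) = 9/17.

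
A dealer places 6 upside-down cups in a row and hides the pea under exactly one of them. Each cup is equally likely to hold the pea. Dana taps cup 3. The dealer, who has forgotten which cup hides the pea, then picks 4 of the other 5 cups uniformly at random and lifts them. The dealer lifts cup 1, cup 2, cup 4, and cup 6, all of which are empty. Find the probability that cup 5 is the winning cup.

Consider each possible location of the pea in turn.
If it is under any of cups 1, 2, 4, and 6 (prior 1/6 each): that cup was opened and seen not to hold the prize — ruled out; weight (1/6)·0 = 0 each.
If it is under either of cups 3 and 5 (prior 1/6 each): the dealer picks exactly this set with probability 1/5 regardless, and none is the prize; weight (1/6)·(1/5) = 1/30 each.
The weights sum to 1/15.
So P(the pea under cup 5 | the dealer opened cup 1, cup 2, cup 4, and cup 6) = (1/30) / (1/15) = 1/2.

1/2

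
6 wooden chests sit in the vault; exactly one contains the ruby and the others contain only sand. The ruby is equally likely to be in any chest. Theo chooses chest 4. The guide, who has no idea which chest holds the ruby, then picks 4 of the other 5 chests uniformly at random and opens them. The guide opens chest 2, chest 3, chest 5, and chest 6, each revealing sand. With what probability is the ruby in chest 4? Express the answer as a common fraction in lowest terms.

1/2

Because the guide chose which chests to open without knowing where the ruby is, the choice is independent of the prize location. Learning that none of the 4 opened chests holds the ruby simply rules out those 4 locations and leaves the remaining 2 chests still equally likely by symmetry.
So P(the ruby in chest 4) = 1/2.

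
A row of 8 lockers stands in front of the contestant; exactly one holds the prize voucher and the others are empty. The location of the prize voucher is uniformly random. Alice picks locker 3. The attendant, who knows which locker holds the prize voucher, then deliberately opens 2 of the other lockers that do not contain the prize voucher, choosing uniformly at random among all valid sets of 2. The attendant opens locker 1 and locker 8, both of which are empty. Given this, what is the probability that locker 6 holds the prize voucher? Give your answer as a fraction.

Consider each possible location of the prize voucher in turn.
If it is in either of lockers 1 and 8 (prior 1/8 each): that locker was opened and seen not to hold the prize — ruled out; weight (1/8)·0 = 0 each.
If it is in any of lockers 2, 4, 5, 6, and 7 (prior 1/8 each): the attendant has 15 equally likely choices, so probability 1/15; weight (1/8)·(1/15) = 1/120 each.
If it is in locker 3 (prior 1/8): the attendant has 21 equally likely choices, so probability 1/21; weight (1/8)·(1/21) = 1/168.
The weights sum to 1/21.
So P(the prize voucher in locker 6 | the attendant opened locker 1 and locker 8) = (1/120) / (1/21) = 7/40.

7/40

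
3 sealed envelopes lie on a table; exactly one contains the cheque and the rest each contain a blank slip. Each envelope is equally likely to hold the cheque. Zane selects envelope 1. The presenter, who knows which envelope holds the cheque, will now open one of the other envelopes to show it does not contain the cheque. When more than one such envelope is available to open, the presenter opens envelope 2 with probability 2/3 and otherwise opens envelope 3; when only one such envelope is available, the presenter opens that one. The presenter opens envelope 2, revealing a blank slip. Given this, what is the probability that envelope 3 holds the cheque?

3/5

Condition on the true location of the cheque.
If it is in envelope 1 (prior 1/3): envelope 2 is available, opened with probability 2/3; weight (1/3)·(2/3) = 2/9.
If it is in envelope 2 (prior 1/3): the presenter opened envelope 2, so this case is ruled out; weight (1/3)·0 = 0.
If it is in envelope 3 (prior 1/3): only envelope 2 is available, probability 1; weight (1/3)·1 = 1/3.
The weights sum to 5/9.
So P(the cheque in envelope 3 | the presenter opened envelope 2) = (1/3) / (5/9) = 3/5.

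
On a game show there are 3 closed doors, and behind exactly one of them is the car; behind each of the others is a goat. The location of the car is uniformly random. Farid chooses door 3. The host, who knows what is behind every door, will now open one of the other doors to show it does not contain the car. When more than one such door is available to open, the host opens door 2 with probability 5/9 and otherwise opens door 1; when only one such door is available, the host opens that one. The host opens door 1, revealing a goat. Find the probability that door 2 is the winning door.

9/13

Consider each possible location of the car in turn.
If it is behind door 1 (prior 1/3): the host opened door 1, so this case is ruled out; weight (1/3)·0 = 0.
If it is behind door 2 (prior 1/3): only door 1 is available, probability 1; weight (1/3)·1 = 1/3.
If it is behind door 3 (prior 1/3): door 2 is available but not opened, probability 4/9; weight (1/3)·(4/9) = 4/27.
The weights sum to 13/27.
So P(the car behind door 2 | the host opened door 1) = (1/3) / (13/27) = 9/13.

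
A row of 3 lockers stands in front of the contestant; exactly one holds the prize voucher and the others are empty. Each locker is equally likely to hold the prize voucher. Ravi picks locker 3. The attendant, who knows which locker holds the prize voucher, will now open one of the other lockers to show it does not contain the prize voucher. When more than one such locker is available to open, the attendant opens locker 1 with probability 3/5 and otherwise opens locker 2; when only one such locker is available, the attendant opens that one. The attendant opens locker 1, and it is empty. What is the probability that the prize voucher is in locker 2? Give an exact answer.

5/8

Consider each possible location of the prize voucher in turn.
If it is in locker 1 (prior 1/3): the attendant opened locker 1, so this case is ruled out; weight (1/3)·0 = 0.
If it is in locker 2 (prior 1/3): only locker 1 is available, probability 1; weight (1/3)·1 = 1/3.
If it is in locker 3 (prior 1/3): locker 1 is available, opened with probability 3/5; weight (1/3)·(3/5) = 1/5.
The weights sum to 8/15.
So P(the prize voucher in locker 2 | the attendant opened locker 1) = (1/3) / (8/15) = 5/8.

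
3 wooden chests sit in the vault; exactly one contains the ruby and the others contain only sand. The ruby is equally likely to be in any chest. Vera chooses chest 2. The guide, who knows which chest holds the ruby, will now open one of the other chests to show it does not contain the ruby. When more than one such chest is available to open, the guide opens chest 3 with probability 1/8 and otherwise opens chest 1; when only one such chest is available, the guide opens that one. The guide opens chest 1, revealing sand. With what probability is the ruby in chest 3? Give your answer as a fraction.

Consider each possible location of the ruby in turn.
If it is in chest 1 (prior 1/3): the guide opened chest 1, so this case is ruled out; weight (1/3)·0 = 0.
If it is in chest 2 (prior 1/3): chest 3 is available but not opened, probability 7/8; weight (1/3)·(7/8) = 7/24.
If it is in chest 3 (prior 1/3): only chest 1 is available, probability 1; weight (1/3)·1 = 1/3.
The weights sum to 5/8.
So P(the ruby in chest 3 | the guide opened chest 1) = (1/3) / (5/8) = 8/15.

8/15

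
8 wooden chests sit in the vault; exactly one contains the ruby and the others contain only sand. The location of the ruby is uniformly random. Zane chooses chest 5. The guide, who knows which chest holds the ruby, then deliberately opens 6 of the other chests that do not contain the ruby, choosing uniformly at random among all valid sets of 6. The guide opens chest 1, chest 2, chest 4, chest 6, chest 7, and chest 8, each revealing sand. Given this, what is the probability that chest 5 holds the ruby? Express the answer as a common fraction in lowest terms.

Consider each possible location of the ruby in turn.
If it is in any of chests 1, 2, 4, 6, 7, and 8 (prior 1/8 each): that chest was opened and seen not to hold the prize — ruled out; weight (1/8)·0 = 0 each.
If it is in chest 3 (prior 1/8): the guide has no choice, probability 1; weight (1/8)·1 = 1/8.
If it is in chest 5 (prior 1/8): the guide has 7 equally likely choices, so probability 1/7; weight (1/8)·(1/7) = 1/56.
The weights sum to 1/7.
So P(the ruby in chest 5 | the guide opened chest 1, chest 2, chest 4, chest 6, chest 7, and chest 8) = (1/56) / (1/7) = 1/8.

1/8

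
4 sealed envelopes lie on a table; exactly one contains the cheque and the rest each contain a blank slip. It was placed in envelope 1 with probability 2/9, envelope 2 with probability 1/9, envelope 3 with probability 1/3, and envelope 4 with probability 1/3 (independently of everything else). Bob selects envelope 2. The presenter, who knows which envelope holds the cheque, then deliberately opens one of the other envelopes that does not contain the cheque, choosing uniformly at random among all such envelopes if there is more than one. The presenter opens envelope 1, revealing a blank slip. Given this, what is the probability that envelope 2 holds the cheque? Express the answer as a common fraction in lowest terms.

1/10

Apply Bayes' rule, conditioning on where the cheque actually is.
If it is in envelope 1 (prior 2/9): the presenter opened envelope 1, so this case is ruled out; weight (2/9)·0 = 0.
If it is in envelope 2 (prior 1/9): the presenter has 3 equally likely choices, so probability 1/3; weight (1/9)·(1/3) = 1/27.
If it is in either of envelopes 3 and 4 (prior 1/3 each): the presenter has 2 equally likely choices, so probability 1/2; weight (1/3)·(1/2) = 1/6 each.
The weights sum to 10/27.
So P(the cheque in envelope 2 | the presenter opened envelope 1) = (1/27) / (10/27) = 1/10.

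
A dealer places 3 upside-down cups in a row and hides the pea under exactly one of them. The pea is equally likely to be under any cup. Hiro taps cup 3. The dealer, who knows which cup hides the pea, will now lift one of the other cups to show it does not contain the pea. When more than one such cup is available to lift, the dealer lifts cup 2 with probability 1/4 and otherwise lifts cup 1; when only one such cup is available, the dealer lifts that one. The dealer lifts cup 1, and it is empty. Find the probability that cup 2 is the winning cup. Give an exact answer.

4/7

Apply Bayes' rule, conditioning on where the pea actually is.
If it is under cup 1 (prior 1/3): the dealer opened cup 1, so this case is ruled out; weight (1/3)·0 = 0.
If it is under cup 2 (prior 1/3): only cup 1 is available, probability 1; weight (1/3)·1 = 1/3.
If it is under cup 3 (prior 1/3): cup 2 is available but not opened, probability 3/4; weight (1/3)·(3/4) = 1/4.
The weights sum to 7/12.
So P(the pea under cup 2 | the dealer opened cup 1) = (1/3) / (7/12) = 4/7.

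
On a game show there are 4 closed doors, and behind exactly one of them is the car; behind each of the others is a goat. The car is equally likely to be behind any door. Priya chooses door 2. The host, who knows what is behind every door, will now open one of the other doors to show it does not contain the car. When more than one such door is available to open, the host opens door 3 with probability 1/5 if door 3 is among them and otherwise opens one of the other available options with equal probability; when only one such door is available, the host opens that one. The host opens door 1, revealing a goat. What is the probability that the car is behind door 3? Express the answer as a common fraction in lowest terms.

Consider each possible location of the car in turn.
If it is behind door 1 (prior 1/4): the host opened door 1, so this case is ruled out; weight (1/4)·0 = 0.
If it is behind door 2 (prior 1/4): door 3 is available but not opened; door 1 gets probability (1 − 1/5)/2 = 2/5; weight (1/4)·(2/5) = 1/10.
If it is behind door 3 (prior 1/4): door 3 holds the prize so is unavailable; the host chooses uniformly among the 2 others, probability 1/2; weight (1/4)·(1/2) = 1/8.
If it is behind door 4 (prior 1/4): door 3 is available but not opened, probability 4/5; weight (1/4)·(4/5) = 1/5.
The weights sum to 17/40.
So P(the car behind door 3 | the host opened door 1) = (1/8) / (17/40) = 5/17.

5/17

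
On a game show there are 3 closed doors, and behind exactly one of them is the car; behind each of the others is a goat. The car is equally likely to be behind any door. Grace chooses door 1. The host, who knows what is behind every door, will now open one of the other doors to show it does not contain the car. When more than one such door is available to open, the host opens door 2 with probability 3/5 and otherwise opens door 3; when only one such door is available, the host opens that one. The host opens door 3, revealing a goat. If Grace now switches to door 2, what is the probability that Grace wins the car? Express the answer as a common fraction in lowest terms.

5/7

Apply Bayes' rule, conditioning on where the car actually is.
If it is behind door 1 (prior 1/3): door 2 is available but not opened, probability 2/5; weight (1/3)·(2/5) = 2/15.
If it is behind door 2 (prior 1/3): only door 3 is available, probability 1; weight (1/3)·1 = 1/3.
If it is behind door 3 (prior 1/3): the host opened door 3, so this case is ruled out; weight (1/3)·0 = 0.
The weights sum to 7/15.
So P(the car behind door 2 | the host opened door 3) = (1/3) / (7/15) = 5/7.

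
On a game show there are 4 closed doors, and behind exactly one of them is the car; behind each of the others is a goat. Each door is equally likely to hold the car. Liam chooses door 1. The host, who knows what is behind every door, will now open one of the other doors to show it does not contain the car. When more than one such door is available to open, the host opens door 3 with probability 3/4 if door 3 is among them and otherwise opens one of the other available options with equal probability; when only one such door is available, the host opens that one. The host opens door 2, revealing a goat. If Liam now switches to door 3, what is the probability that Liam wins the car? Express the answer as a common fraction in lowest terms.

4/7

Condition on the true location of the car.
If it is behind door 1 (prior 1/4): door 3 is available but not opened; door 2 gets probability (1 − 3/4)/2 = 1/8; weight (1/4)·(1/8) = 1/32.
If it is behind door 2 (prior 1/4): the host opened door 2, so this case is ruled out; weight (1/4)·0 = 0.
If it is behind door 3 (prior 1/4): door 3 holds the prize so is unavailable; the host chooses uniformly among the 2 others, probability 1/2; weight (1/4)·(1/2) = 1/8.
If it is behind door 4 (prior 1/4): door 3 is available but not opened, probability 1/4; weight (1/4)·(1/4) = 1/16.
The weights sum to 7/32.
So P(the car behind door 3 | the host opened door 2) = (1/8) / (7/32) = 4/7.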